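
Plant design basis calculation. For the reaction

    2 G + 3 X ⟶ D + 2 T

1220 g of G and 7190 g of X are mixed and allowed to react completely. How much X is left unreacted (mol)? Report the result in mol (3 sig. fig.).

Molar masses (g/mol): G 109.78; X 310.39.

6.49 mol

n(G) = 1220 / 109.78 = 11.11 mol
n(X) = 7190 / 310.39 = 23.16 mol
n/ν for G = 11.11/2 = 5.555
n/ν for X = 23.16/3 = 7.720
Smallest n/ν is G → limiting reagent.
X consumed = (3/2) × 11.11 = 16.67 mol
X remaining = 23.16 − 16.67 = 6.490 mol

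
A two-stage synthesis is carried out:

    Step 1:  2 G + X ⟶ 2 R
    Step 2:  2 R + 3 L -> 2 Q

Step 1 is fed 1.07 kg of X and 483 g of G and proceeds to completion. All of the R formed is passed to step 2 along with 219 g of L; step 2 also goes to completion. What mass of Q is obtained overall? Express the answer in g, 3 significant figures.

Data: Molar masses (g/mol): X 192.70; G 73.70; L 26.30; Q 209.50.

1160 g

Step 1:
n(X) = 1.070×1000 / 192.70 = 5.553 mol
n(G) = 483.0 / 73.70 = 6.554 mol
n/ν → X: 5.553, G: 3.277; G is limiting.
n(R) produced = (2/2) × 6.554 = 6.554 mol
Step 2:
n(R) available = 6.554 mol
n(L) = 219.0 / 26.30 = 8.327 mol
n/ν → R: 3.277, L: 2.776; L is limiting.
n(Q) = (2/3) × 8.327 = 5.551 mol
mass = 5.551 × 209.50 = 1163 g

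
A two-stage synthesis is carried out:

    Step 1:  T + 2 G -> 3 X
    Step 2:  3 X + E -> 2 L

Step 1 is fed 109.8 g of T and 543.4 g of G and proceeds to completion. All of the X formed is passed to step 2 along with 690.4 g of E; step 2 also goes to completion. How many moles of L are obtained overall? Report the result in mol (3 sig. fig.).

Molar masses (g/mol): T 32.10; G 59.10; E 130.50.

Step 1:
n(T) = 109.8 / 32.10 = 3.421 mol
n(G) = 543.4 / 59.10 = 9.195 mol
n/ν for T = 3.421/1 = 3.421
n/ν for G = 9.195/2 = 4.598
Smallest n/ν is T → limiting reagent.
n(X) produced = (3/1) × 3.421 = 10.26 mol
Step 2:
n(X) available = 10.26 mol
n(E) = 690.4 / 130.50 = 5.290 mol
n/ν for X = 10.26/3 = 3.420
n/ν for E = 5.290/1 = 5.290
Smallest n/ν is X → limiting reagent.
n(L) = (2/3) × 10.26 = 6.840 mol

6.84 mol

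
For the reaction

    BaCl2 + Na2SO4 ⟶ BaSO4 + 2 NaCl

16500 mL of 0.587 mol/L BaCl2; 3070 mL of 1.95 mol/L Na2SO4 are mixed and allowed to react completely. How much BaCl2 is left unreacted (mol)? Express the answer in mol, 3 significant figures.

3.70 mol

n(BaCl2) = 0.587 × 16500/1000 = 9.686 mol
n(Na2SO4) = 1.95 × 3070/1000 = 5.987 mol
n/ν → BaCl2: 9.686, Na2SO4: 5.987; Na2SO4 is limiting.
BaCl2 consumed = (1/1) × 5.987 = 5.987 mol
BaCl2 remaining = 9.686 − 5.987 = 3.699 mol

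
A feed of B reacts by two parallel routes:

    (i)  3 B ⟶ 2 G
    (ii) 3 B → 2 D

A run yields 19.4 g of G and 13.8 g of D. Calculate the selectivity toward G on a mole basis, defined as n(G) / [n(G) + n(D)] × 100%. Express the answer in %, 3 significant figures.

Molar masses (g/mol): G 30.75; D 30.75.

n(G) = 19.4 / 30.75 = 0.6309 mol
n(D) = 13.8 / 30.75 = 0.4488 mol
selectivity = 0.6309/(0.6309+0.4488) × 100 = 58.43 %

58.4 %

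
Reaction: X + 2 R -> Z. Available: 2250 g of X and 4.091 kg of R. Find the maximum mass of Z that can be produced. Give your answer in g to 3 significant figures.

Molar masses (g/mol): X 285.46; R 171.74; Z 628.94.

4960 g

n(X) = 2250 / 285.46 = 7.882 mol
n(R) = 4.091×1000 / 171.74 = 23.82 mol
n/ν for X = 7.882/1 = 7.882
n/ν for R = 23.82/2 = 11.91
Smallest n/ν is X → limiting reagent.
n(Z) = (1/1) × 7.882 = 7.882 mol
mass = 7.882 × 628.94 = 4957 g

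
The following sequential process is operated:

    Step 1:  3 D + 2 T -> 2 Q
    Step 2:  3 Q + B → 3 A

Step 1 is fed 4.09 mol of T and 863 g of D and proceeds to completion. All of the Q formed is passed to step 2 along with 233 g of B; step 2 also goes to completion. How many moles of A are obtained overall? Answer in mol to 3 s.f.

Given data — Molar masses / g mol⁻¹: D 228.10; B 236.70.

Step 1:
n(T) = 4.090 mol
n(D) = 863.0 / 228.10 = 3.783 mol
n/ν → T: 2.045, D: 1.261; D is limiting.
n(Q) produced = (2/3) × 3.783 = 2.522 mol
Step 2:
n(Q) available = 2.522 mol
n(B) = 233.0 / 236.70 = 0.9844 mol
n/ν → Q: 0.8407, B: 0.9844; Q is limiting.
n(A) = (3/3) × 2.522 = 2.522 mol

2.52 mol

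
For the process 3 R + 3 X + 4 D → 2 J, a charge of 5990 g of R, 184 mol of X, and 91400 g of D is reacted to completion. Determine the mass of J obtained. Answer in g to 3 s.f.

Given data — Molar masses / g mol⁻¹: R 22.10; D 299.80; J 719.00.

n(R) = 5990 / 22.10 = 271.0 mol
n(X) = 184.0 mol
n(D) = 91400 / 299.80 = 304.9 mol
n/ν for R = 271.0/3 = 90.33
n/ν for X = 184.0/3 = 61.33
n/ν for D = 304.9/4 = 76.23
Smallest n/ν is X → limiting reagent.
n(J) = (2/3) × 184.0 = 122.7 mol
mass = 122.7 × 719.00 = 88220 g

88200 g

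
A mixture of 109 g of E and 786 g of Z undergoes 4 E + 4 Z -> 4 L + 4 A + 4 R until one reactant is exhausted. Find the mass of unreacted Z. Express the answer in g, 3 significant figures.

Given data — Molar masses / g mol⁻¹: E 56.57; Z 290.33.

227 g

n(E) = 109.0 / 56.57 = 1.927 mol
n(Z) = 786.0 / 290.33 = 2.707 mol
n/ν → E: 0.4818, Z: 0.6768; E is limiting.
Z consumed = (4/4) × 1.927 = 1.927 mol
Z remaining = 2.707 − 1.927 = 0.7800 mol
mass = 0.7800 × 290.33 = 226.5 g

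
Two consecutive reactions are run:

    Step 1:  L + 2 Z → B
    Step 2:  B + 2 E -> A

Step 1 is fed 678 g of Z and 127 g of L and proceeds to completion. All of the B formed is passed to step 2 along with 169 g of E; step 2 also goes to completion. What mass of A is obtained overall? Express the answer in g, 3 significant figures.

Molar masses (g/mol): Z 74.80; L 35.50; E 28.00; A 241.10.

728 g

Step 1:
n(Z) = 678.0 / 74.80 = 9.064 mol
n(L) = 127.0 / 35.50 = 3.577 mol
n/ν for Z = 9.064/2 = 4.532
n/ν for L = 3.577/1 = 3.577
Smallest n/ν is L → limiting reagent.
n(B) produced = (1/1) × 3.577 = 3.577 mol
Step 2:
n(B) available = 3.577 mol
n(E) = 169.0 / 28.00 = 6.036 mol
n/ν for B = 3.577/1 = 3.577
n/ν for E = 6.036/2 = 3.018
Smallest n/ν is E → limiting reagent.
n(A) = (1/2) × 6.036 = 3.018 mol
mass = 3.018 × 241.10 = 727.6 g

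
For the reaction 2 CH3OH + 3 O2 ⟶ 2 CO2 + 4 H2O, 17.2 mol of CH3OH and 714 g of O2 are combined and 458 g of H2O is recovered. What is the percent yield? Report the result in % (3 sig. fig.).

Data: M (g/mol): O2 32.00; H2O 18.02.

n(CH3OH) = 17.20 mol
n(O2) = 714.0 / 32.00 = 22.31 mol
n/ν for CH3OH = 17.20/2 = 8.600
n/ν for O2 = 22.31/3 = 7.437
Smallest n/ν is O2 → limiting reagent.
theoretical n(H2O) = (4/3) × 22.31 = 29.75 mol → 536.1 g
% yield = 458 / 536.1 × 100 = 85.43 %

85.4 %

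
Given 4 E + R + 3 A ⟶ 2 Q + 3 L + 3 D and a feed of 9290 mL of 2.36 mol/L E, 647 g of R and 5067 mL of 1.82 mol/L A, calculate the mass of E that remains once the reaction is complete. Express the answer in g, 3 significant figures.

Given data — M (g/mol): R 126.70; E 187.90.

1810 g

n(E) = 2.36 × 9290/1000 = 21.92 mol
n(R) = 647.0 / 126.70 = 5.107 mol
n(A) = 1.82 × 5067/1000 = 9.222 mol
n/ν → E: 5.480, R: 5.107, A: 3.074; A is limiting.
E consumed = (4/3) × 9.222 = 12.30 mol
E remaining = 21.92 − 12.30 = 9.620 mol
mass = 9.620 × 187.90 = 1808 g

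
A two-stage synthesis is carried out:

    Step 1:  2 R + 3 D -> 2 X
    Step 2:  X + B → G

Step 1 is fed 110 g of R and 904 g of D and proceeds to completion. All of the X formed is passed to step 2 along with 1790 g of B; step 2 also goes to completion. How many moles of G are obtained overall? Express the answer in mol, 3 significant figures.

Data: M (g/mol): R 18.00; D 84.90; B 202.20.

6.11 mol

Step 1:
n(R) = 110.0 / 18.00 = 6.111 mol
n(D) = 904.0 / 84.90 = 10.65 mol
n/ν → R: 3.056, D: 3.550; R is limiting.
n(X) produced = (2/2) × 6.111 = 6.111 mol
Step 2:
n(X) available = 6.111 mol
n(B) = 1790 / 202.20 = 8.853 mol
n/ν → X: 6.111, B: 8.853; X is limiting.
n(G) = (1/1) × 6.111 = 6.111 mol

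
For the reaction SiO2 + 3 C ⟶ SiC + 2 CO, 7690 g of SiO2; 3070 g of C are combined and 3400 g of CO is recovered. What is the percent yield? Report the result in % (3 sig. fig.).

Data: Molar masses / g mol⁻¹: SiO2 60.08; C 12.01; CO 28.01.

71.2 %

n(SiO2) = 7690 / 60.08 = 128.0 mol
n(C) = 3070 / 12.01 = 255.6 mol
n/ν for SiO2 = 128.0/1 = 128.0
n/ν for C = 255.6/3 = 85.20
Smallest n/ν is C → limiting reagent.
theoretical n(CO) = (2/3) × 255.6 = 170.4 mol → 4773 g
% yield = 3400 / 4773 × 100 = 71.23 %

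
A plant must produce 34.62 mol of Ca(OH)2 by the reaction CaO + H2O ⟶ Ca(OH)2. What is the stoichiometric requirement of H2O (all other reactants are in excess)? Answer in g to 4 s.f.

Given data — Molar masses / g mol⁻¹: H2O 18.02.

623.9 g

n(Ca(OH)2) = 34.62 mol
n(H2O) = (1/1) × 34.62 = 34.62 mol
mass = 34.62 × 18.02 = 623.9 g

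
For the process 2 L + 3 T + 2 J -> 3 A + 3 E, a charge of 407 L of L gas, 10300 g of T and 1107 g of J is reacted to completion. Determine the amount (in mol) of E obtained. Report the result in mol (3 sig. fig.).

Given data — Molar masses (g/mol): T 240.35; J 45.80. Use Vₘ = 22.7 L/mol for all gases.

26.9 mol

n(L) = 407.0 / 22.7 = 17.93 mol
n(T) = 10300 / 240.35 = 42.85 mol
n(J) = 1107 / 45.80 = 24.17 mol
n/ν for L = 17.93/2 = 8.965
n/ν for T = 42.85/3 = 14.28
n/ν for J = 24.17/2 = 12.09
Smallest n/ν is L → limiting reagent.
n(E) = (3/2) × 17.93 = 26.90 mol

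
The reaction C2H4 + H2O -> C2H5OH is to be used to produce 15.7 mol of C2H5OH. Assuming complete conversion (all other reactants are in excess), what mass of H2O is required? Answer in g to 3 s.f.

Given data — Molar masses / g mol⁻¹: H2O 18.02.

n(C2H5OH) = 15.70 mol
n(H2O) = (1/1) × 15.70 = 15.70 mol
mass = 15.70 × 18.02 = 282.9 g

283 g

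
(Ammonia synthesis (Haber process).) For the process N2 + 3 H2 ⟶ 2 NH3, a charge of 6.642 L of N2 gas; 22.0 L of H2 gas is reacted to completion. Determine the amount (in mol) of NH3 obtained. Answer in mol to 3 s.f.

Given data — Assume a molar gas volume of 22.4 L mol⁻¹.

n(N2) = 6.642 / 22.4 = 0.2965 mol
n(H2) = 22.00 / 22.4 = 0.9821 mol
n/ν for N2 = 0.2965/1 = 0.2965
n/ν for H2 = 0.9821/3 = 0.3274
Smallest n/ν is N2 → limiting reagent.
n(NH3) = (2/1) × 0.2965 = 0.5930 mol

0.593 mol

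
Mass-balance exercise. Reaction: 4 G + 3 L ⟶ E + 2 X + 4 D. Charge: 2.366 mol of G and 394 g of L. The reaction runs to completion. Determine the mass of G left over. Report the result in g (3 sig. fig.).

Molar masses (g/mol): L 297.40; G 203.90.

n(G) = 2.366 mol
n(L) = 394.0 / 297.40 = 1.325 mol
n/ν → G: 0.5915, L: 0.4417; L is limiting.
G consumed = (4/3) × 1.325 = 1.767 mol
G remaining = 2.366 − 1.767 = 0.5990 mol
mass = 0.5990 × 203.90 = 122.1 g

122 g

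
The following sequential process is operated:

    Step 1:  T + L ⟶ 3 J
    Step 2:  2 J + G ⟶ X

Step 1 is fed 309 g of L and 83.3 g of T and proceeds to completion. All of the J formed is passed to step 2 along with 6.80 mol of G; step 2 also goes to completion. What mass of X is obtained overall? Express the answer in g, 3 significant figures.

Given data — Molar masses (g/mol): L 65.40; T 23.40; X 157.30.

840 g

Step 1:
n(L) = 309.0 / 65.40 = 4.725 mol
n(T) = 83.30 / 23.40 = 3.560 mol
n/ν for L = 4.725/1 = 4.725
n/ν for T = 3.560/1 = 3.560
Smallest n/ν is T → limiting reagent.
n(J) produced = (3/1) × 3.560 = 10.68 mol
Step 2:
n(J) available = 10.68 mol
n(G) = 6.800 mol
n/ν for J = 10.68/2 = 5.340
n/ν for G = 6.800/1 = 6.800
Smallest n/ν is J → limiting reagent.
n(X) = (1/2) × 10.68 = 5.340 mol
mass = 5.340 × 157.30 = 840.0 g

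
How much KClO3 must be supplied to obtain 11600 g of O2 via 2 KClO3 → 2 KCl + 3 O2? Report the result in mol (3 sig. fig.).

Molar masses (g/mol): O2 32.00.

242 mol

n(O2) = 11600 / 32.00 = 362.5 mol
n(KClO3) = (2/3) × 362.5 = 241.7 mol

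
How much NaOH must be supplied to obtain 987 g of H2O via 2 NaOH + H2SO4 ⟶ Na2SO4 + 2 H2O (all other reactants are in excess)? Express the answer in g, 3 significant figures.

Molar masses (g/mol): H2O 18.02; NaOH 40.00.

n(H2O) = 987 / 18.02 = 54.77 mol
n(NaOH) = (2/2) × 54.77 = 54.77 mol
mass = 54.77 × 40.00 = 2191 g

2190 g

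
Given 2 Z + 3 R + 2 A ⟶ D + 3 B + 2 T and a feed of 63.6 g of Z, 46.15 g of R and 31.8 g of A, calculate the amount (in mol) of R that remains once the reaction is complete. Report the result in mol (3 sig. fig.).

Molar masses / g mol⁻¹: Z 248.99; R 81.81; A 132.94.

0.205 mol

n(Z) = 63.60 / 248.99 = 0.2554 mol
n(R) = 46.15 / 81.81 = 0.5641 mol
n(A) = 31.80 / 132.94 = 0.2392 mol
n/ν → Z: 0.1277, R: 0.1880, A: 0.1196; A is limiting.
R consumed = (3/2) × 0.2392 = 0.3588 mol
R remaining = 0.5641 − 0.3588 = 0.2053 mol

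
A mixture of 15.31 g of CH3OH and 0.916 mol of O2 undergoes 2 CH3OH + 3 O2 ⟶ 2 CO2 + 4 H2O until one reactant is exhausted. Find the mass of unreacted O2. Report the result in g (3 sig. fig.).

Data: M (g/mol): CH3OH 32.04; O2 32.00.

6.38 g

n(CH3OH) = 15.31 / 32.04 = 0.4778 mol
n(O2) = 0.9160 mol
n/ν → CH3OH: 0.2389, O2: 0.3053; CH3OH is limiting.
O2 consumed = (3/2) × 0.4778 = 0.7167 mol
O2 remaining = 0.9160 − 0.7167 = 0.1993 mol
mass = 0.1993 × 32.00 = 6.378 g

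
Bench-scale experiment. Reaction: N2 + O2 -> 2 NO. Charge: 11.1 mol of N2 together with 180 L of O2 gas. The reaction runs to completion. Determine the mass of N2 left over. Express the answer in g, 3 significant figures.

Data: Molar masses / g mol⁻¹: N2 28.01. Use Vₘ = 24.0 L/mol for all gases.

n(N2) = 11.10 mol
n(O2) = 180.0 / 24.0 = 7.500 mol
n/ν → N2: 11.10, O2: 7.500; O2 is limiting.
N2 consumed = (1/1) × 7.500 = 7.500 mol
N2 remaining = 11.10 − 7.500 = 3.600 mol
mass = 3.600 × 28.01 = 100.8 g

101 g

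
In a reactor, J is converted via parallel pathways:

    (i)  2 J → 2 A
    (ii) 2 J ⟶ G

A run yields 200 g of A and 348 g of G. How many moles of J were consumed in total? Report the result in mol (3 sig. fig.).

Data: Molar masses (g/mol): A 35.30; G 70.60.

15.5 mol

n(A) = 200 / 35.30 = 5.666 mol
n(G) = 348 / 70.60 = 4.929 mol
n(J) via (i) = (2/2)×5.666 = 5.666 mol
n(J) via (ii) = (2/1)×4.929 = 9.858 mol
total n(J) = 5.666 + 9.858 = 15.52 mol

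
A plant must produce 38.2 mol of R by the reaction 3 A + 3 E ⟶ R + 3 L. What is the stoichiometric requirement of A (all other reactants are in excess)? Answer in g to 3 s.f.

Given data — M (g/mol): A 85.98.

n(R) = 38.20 mol
n(A) = (3/1) × 38.20 = 114.6 mol
mass = 114.6 × 85.98 = 9853 g

9850 g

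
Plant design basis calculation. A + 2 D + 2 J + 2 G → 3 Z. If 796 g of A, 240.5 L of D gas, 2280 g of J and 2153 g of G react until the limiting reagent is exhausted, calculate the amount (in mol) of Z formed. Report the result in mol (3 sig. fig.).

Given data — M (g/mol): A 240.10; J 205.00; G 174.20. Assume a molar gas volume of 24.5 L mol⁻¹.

9.95 mol

n(A) = 796.0 / 240.10 = 3.315 mol
n(D) = 240.5 / 24.5 = 9.816 mol
n(J) = 2280 / 205.00 = 11.12 mol
n(G) = 2153 / 174.20 = 12.36 mol
n/ν for A = 3.315/1 = 3.315
n/ν for D = 9.816/2 = 4.908
n/ν for J = 11.12/2 = 5.560
n/ν for G = 12.36/2 = 6.180
Smallest n/ν is A → limiting reagent.
n(Z) = (3/1) × 3.315 = 9.945 mol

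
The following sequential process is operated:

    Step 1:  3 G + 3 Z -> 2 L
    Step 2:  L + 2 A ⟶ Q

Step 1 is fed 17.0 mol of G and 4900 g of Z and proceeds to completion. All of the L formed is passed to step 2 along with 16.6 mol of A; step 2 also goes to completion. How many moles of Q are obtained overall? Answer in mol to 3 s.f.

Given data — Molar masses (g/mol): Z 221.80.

Step 1:
n(G) = 17.00 mol
n(Z) = 4900 / 221.80 = 22.09 mol
n/ν for G = 17.00/3 = 5.667
n/ν for Z = 22.09/3 = 7.363
Smallest n/ν is G → limiting reagent.
n(L) produced = (2/3) × 17.00 = 11.33 mol
Step 2:
n(L) available = 11.33 mol
n(A) = 16.60 mol
n/ν for L = 11.33/1 = 11.33
n/ν for A = 16.60/2 = 8.300
Smallest n/ν is A → limiting reagent.
n(Q) = (1/2) × 16.60 = 8.300 mol

8.30 mol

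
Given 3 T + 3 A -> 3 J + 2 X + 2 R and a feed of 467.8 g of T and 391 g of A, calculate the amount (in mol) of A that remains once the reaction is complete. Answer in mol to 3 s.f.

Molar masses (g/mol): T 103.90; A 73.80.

0.796 mol

n(T) = 467.8 / 103.90 = 4.502 mol
n(A) = 391.0 / 73.80 = 5.298 mol
n/ν → T: 1.501, A: 1.766; T is limiting.
A consumed = (3/3) × 4.502 = 4.502 mol
A remaining = 5.298 − 4.502 = 0.7960 mol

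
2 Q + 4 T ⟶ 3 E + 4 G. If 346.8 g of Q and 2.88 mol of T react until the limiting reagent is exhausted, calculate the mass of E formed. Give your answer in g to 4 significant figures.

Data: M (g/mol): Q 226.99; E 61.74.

133.4 g

n(Q) = 346.8 / 226.99 = 1.528 mol
n(T) = 2.880 mol
n/ν for Q = 1.528/2 = 0.7640
n/ν for T = 2.880/4 = 0.7200
Smallest n/ν is T → limiting reagent.
n(E) = (3/4) × 2.880 = 2.160 mol
mass = 2.160 × 61.74 = 133.4 g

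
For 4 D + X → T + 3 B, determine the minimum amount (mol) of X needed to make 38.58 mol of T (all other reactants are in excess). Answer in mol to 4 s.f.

38.58 mol

n(T) = 38.58 mol
n(X) = (1/1) × 38.58 = 38.58 mol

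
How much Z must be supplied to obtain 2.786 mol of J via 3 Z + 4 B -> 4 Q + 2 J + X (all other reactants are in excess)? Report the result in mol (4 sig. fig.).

n(J) = 2.786 mol
n(Z) = (3/2) × 2.786 = 4.179 mol

4.179 mol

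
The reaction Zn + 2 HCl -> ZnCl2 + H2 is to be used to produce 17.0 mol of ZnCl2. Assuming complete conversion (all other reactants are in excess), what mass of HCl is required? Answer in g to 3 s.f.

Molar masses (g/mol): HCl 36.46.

n(ZnCl2) = 17.00 mol
n(HCl) = (2/1) × 17.00 = 34.00 mol
mass = 34.00 × 36.46 = 1240 g

1240 g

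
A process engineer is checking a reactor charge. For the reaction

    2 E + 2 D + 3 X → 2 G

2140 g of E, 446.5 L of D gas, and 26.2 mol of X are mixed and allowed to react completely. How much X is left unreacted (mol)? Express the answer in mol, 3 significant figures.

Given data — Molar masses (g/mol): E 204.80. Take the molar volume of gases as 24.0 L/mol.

n(E) = 2140 / 204.80 = 10.45 mol
n(D) = 446.5 / 24.0 = 18.60 mol
n(X) = 26.20 mol
n/ν for E = 10.45/2 = 5.225
n/ν for D = 18.60/2 = 9.300
n/ν for X = 26.20/3 = 8.733
Smallest n/ν is E → limiting reagent.
X consumed = (3/2) × 10.45 = 15.68 mol
X remaining = 26.20 − 15.68 = 10.52 mol

10.5 mol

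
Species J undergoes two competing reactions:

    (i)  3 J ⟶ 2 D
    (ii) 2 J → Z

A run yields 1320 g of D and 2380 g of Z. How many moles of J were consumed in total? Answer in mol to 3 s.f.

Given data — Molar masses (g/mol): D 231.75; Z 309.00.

n(D) = 1320 / 231.75 = 5.696 mol
n(Z) = 2380 / 309.00 = 7.702 mol
n(J) via (i) = (3/2)×5.696 = 8.544 mol
n(J) via (ii) = (2/1)×7.702 = 15.40 mol
total n(J) = 8.544 + 15.40 = 23.94 mol

23.9 mol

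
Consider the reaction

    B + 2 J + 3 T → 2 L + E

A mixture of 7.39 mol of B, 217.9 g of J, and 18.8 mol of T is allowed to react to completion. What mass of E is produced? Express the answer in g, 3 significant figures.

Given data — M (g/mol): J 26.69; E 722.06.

n(B) = 7.390 mol
n(J) = 217.9 / 26.69 = 8.164 mol
n(T) = 18.80 mol
n/ν for B = 7.390/1 = 7.390
n/ν for J = 8.164/2 = 4.082
n/ν for T = 18.80/3 = 6.267
Smallest n/ν is J → limiting reagent.
n(E) = (1/2) × 8.164 = 4.082 mol
mass = 4.082 × 722.06 = 2947 g

2950 g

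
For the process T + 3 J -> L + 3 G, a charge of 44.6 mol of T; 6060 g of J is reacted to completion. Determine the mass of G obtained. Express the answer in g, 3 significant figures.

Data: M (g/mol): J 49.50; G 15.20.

n(T) = 44.60 mol
n(J) = 6060 / 49.50 = 122.4 mol
n/ν for T = 44.60/1 = 44.60
n/ν for J = 122.4/3 = 40.80
Smallest n/ν is J → limiting reagent.
n(G) = (3/3) × 122.4 = 122.4 mol
mass = 122.4 × 15.20 = 1860 g

1860 g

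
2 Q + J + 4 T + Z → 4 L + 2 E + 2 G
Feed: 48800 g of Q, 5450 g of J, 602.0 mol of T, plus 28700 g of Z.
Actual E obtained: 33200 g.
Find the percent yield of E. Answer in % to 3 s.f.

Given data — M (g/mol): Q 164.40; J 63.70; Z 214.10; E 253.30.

n(Q) = 48800 / 164.40 = 296.8 mol
n(J) = 5450 / 63.70 = 85.56 mol
n(T) = 602.0 mol
n(Z) = 28700 / 214.10 = 134.0 mol
n/ν for Q = 296.8/2 = 148.4
n/ν for J = 85.56/1 = 85.56
n/ν for T = 602.0/4 = 150.5
n/ν for Z = 134.0/1 = 134.0
Smallest n/ν is J → limiting reagent.
theoretical n(E) = (2/1) × 85.56 = 171.1 mol → 43340 g
% yield = 33200 / 43340 × 100 = 76.60 %

76.6 %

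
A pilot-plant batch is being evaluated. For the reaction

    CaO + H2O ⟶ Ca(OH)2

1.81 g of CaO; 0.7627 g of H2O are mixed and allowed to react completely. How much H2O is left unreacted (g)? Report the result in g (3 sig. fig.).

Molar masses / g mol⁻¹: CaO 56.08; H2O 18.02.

0.181 g

n(CaO) = 1.810 / 56.08 = 0.03228 mol
n(H2O) = 0.7627 / 18.02 = 0.04233 mol
n/ν → CaO: 0.03228, H2O: 0.04233; CaO is limiting.
H2O consumed = (1/1) × 0.03228 = 0.03228 mol
H2O remaining = 0.04233 − 0.03228 = 0.01005 mol
mass = 0.01005 × 18.02 = 0.1811 g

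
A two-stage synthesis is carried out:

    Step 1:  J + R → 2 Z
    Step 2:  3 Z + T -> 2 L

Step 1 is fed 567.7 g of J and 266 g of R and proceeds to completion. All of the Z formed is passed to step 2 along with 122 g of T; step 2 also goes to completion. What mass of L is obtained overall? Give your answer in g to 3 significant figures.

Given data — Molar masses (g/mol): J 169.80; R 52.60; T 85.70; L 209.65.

Step 1:
n(J) = 567.7 / 169.80 = 3.343 mol
n(R) = 266.0 / 52.60 = 5.057 mol
n/ν → J: 3.343, R: 5.057; J is limiting.
n(Z) produced = (2/1) × 3.343 = 6.686 mol
Step 2:
n(Z) available = 6.686 mol
n(T) = 122.0 / 85.70 = 1.424 mol
n/ν → Z: 2.229, T: 1.424; T is limiting.
n(L) = (2/1) × 1.424 = 2.848 mol
mass = 2.848 × 209.65 = 597.1 g

597 g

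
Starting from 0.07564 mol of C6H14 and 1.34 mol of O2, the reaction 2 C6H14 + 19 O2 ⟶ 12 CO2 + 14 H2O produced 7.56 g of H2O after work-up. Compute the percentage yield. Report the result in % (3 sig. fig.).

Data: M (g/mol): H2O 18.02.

n(C6H14) = 0.07564 mol
n(O2) = 1.340 mol
n/ν for C6H14 = 0.07564/2 = 0.03782
n/ν for O2 = 1.340/19 = 0.07053
Smallest n/ν is C6H14 → limiting reagent.
theoretical n(H2O) = (14/2) × 0.07564 = 0.5295 mol → 9.542 g
% yield = 7.56 / 9.542 × 100 = 79.23 %

79.2 %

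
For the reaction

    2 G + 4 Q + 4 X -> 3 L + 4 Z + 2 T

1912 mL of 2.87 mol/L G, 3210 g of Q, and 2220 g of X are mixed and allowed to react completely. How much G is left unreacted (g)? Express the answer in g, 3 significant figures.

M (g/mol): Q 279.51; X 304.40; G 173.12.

n(G) = 2.87 × 1912/1000 = 5.487 mol
n(Q) = 3210 / 279.51 = 11.48 mol
n(X) = 2220 / 304.40 = 7.293 mol
n/ν → G: 2.744, Q: 2.870, X: 1.823; X is limiting.
G consumed = (2/4) × 7.293 = 3.647 mol
G remaining = 5.487 − 3.647 = 1.840 mol
mass = 1.840 × 173.12 = 318.5 g

319 g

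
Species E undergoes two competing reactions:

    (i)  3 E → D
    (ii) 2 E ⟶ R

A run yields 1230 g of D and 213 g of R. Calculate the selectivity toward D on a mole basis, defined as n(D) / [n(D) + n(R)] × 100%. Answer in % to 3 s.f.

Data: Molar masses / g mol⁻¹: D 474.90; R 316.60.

79.4 %

n(D) = 1230 / 474.90 = 2.590 mol
n(R) = 213 / 316.60 = 0.6728 mol
selectivity = 2.590/(2.590+0.6728) × 100 = 79.38 %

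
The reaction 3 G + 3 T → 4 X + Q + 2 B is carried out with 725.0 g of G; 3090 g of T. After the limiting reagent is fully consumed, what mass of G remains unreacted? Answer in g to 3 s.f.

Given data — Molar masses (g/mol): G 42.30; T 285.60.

267 g

n(G) = 725.0 / 42.30 = 17.14 mol
n(T) = 3090 / 285.60 = 10.82 mol
n/ν for G = 17.14/3 = 5.713
n/ν for T = 10.82/3 = 3.607
Smallest n/ν is T → limiting reagent.
G consumed = (3/3) × 10.82 = 10.82 mol
G remaining = 17.14 − 10.82 = 6.320 mol
mass = 6.320 × 42.30 = 267.3 g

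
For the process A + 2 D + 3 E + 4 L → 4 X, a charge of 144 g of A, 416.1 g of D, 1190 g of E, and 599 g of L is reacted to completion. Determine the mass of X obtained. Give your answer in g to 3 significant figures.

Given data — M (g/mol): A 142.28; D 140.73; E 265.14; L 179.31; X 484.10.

n(A) = 144.0 / 142.28 = 1.012 mol
n(D) = 416.1 / 140.73 = 2.957 mol
n(E) = 1190 / 265.14 = 4.488 mol
n(L) = 599.0 / 179.31 = 3.341 mol
n/ν → A: 1.012, D: 1.479, E: 1.496, L: 0.8353; L is limiting.
n(X) = (4/4) × 3.341 = 3.341 mol
mass = 3.341 × 484.10 = 1617 g

1620 g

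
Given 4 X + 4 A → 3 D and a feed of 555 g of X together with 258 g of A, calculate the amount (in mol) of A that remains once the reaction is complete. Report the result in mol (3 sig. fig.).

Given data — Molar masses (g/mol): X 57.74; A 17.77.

4.91 mol

n(X) = 555.0 / 57.74 = 9.612 mol
n(A) = 258.0 / 17.77 = 14.52 mol
n/ν for X = 9.612/4 = 2.403
n/ν for A = 14.52/4 = 3.630
Smallest n/ν is X → limiting reagent.
A consumed = (4/4) × 9.612 = 9.612 mol
A remaining = 14.52 − 9.612 = 4.908 mol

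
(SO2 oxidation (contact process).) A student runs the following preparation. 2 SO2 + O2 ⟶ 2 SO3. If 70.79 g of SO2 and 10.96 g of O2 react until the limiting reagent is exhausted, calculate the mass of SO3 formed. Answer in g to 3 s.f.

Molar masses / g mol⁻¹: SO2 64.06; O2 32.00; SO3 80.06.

n(SO2) = 70.79 / 64.06 = 1.105 mol
n(O2) = 10.96 / 32.00 = 0.3425 mol
n/ν for SO2 = 1.105/2 = 0.5525
n/ν for O2 = 0.3425/1 = 0.3425
Smallest n/ν is O2 → limiting reagent.
n(SO3) = (2/1) × 0.3425 = 0.6850 mol
mass = 0.6850 × 80.06 = 54.84 g

54.8 g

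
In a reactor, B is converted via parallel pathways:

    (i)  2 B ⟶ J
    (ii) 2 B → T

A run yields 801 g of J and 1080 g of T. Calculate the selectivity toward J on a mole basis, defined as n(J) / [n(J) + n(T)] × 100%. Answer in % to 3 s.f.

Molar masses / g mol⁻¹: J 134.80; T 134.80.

n(J) = 801 / 134.80 = 5.942 mol
n(T) = 1080 / 134.80 = 8.012 mol
selectivity = 5.942/(5.942+8.012) × 100 = 42.58 %

42.6 %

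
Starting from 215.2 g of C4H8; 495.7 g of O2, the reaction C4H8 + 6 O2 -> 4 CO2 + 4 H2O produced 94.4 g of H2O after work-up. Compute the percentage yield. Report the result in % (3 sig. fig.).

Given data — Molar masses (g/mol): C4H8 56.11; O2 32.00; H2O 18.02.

n(C4H8) = 215.2 / 56.11 = 3.835 mol
n(O2) = 495.7 / 32.00 = 15.49 mol
n/ν for C4H8 = 3.835/1 = 3.835
n/ν for O2 = 15.49/6 = 2.582
Smallest n/ν is O2 → limiting reagent.
theoretical n(H2O) = (4/6) × 15.49 = 10.33 mol → 186.1 g
% yield = 94.4 / 186.1 × 100 = 50.73 %

50.7 %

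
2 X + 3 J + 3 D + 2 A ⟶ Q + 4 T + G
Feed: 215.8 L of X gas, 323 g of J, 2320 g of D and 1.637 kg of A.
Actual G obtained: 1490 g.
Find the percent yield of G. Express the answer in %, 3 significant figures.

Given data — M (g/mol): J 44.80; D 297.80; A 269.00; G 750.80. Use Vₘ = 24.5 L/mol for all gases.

82.6 %

n(X) = 215.8 / 24.5 = 8.808 mol
n(J) = 323.0 / 44.80 = 7.210 mol
n(D) = 2320 / 297.80 = 7.790 mol
n(A) = 1.637×1000 / 269.00 = 6.086 mol
n/ν for X = 8.808/2 = 4.404
n/ν for J = 7.210/3 = 2.403
n/ν for D = 7.790/3 = 2.597
n/ν for A = 6.086/2 = 3.043
Smallest n/ν is J → limiting reagent.
theoretical n(G) = (1/3) × 7.210 = 2.403 mol → 1804 g
% yield = 1490 / 1804 × 100 = 82.59 %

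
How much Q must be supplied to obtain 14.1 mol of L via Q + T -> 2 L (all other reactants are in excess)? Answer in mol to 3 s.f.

n(L) = 14.10 mol
n(Q) = (1/2) × 14.10 = 7.050 mol

7.05 mol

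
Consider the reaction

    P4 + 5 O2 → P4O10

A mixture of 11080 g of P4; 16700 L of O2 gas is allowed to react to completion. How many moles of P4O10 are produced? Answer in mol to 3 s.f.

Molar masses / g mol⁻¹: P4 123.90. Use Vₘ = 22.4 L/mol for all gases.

89.4 mol

n(P4) = 11080 / 123.90 = 89.43 mol
n(O2) = 16700 / 22.4 = 745.5 mol
n/ν for P4 = 89.43/1 = 89.43
n/ν for O2 = 745.5/5 = 149.1
Smallest n/ν is P4 → limiting reagent.
n(P4O10) = (1/1) × 89.43 = 89.43 mol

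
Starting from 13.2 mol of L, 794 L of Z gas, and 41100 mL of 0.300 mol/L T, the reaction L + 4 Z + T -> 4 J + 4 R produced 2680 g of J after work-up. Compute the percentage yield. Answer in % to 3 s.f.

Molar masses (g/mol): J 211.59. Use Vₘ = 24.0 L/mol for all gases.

n(L) = 13.20 mol
n(Z) = 794.0 / 24.0 = 33.08 mol
n(T) = 0.300 × 41100/1000 = 12.33 mol
n/ν → L: 13.20, Z: 8.270, T: 12.33; Z is limiting.
theoretical n(J) = (4/4) × 33.08 = 33.08 mol → 6999 g
% yield = 2680 / 6999 × 100 = 38.29 %

38.3 %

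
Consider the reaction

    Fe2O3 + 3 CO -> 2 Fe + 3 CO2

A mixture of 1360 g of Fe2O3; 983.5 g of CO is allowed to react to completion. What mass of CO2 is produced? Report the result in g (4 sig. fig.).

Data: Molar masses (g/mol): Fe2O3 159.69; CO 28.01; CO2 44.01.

1124 g

n(Fe2O3) = 1360 / 159.69 = 8.517 mol
n(CO) = 983.5 / 28.01 = 35.11 mol
n/ν for Fe2O3 = 8.517/1 = 8.517
n/ν for CO = 35.11/3 = 11.70
Smallest n/ν is Fe2O3 → limiting reagent.
n(CO2) = (3/1) × 8.517 = 25.55 mol
mass = 25.55 × 44.01 = 1124 g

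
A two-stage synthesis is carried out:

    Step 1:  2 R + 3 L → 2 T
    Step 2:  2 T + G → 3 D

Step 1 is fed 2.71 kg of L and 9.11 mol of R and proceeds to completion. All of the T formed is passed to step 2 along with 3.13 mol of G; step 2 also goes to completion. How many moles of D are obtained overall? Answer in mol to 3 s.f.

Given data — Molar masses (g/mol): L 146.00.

9.39 mol

Step 1:
n(L) = 2.710×1000 / 146.00 = 18.56 mol
n(R) = 9.110 mol
n/ν → L: 6.187, R: 4.555; R is limiting.
n(T) produced = (2/2) × 9.110 = 9.110 mol
Step 2:
n(T) available = 9.110 mol
n(G) = 3.130 mol
n/ν → T: 4.555, G: 3.130; G is limiting.
n(D) = (3/1) × 3.130 = 9.390 mol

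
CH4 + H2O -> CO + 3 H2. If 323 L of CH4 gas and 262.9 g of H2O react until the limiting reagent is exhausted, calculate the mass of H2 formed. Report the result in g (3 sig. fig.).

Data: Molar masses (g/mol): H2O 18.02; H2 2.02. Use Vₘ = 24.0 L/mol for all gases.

81.6 g

n(CH4) = 323.0 / 24.0 = 13.46 mol
n(H2O) = 262.9 / 18.02 = 14.59 mol
n/ν → CH4: 13.46, H2O: 14.59; CH4 is limiting.
n(H2) = (3/1) × 13.46 = 40.38 mol
mass = 40.38 × 2.02 = 81.57 g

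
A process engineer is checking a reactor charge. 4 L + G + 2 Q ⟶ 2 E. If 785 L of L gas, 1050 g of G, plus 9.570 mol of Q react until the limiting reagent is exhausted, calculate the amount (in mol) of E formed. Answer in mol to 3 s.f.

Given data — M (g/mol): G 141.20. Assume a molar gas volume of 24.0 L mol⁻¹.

9.57 mol

n(L) = 785.0 / 24.0 = 32.71 mol
n(G) = 1050 / 141.20 = 7.436 mol
n(Q) = 9.570 mol
n/ν → L: 8.178, G: 7.436, Q: 4.785; Q is limiting.
n(E) = (2/2) × 9.570 = 9.570 mol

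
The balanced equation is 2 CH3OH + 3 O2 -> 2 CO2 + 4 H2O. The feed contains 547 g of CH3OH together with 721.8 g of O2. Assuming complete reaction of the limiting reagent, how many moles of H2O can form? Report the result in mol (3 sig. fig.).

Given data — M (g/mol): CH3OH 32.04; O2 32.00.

30.1 mol

n(CH3OH) = 547.0 / 32.04 = 17.07 mol
n(O2) = 721.8 / 32.00 = 22.56 mol
n/ν for CH3OH = 17.07/2 = 8.535
n/ν for O2 = 22.56/3 = 7.520
Smallest n/ν is O2 → limiting reagent.
n(H2O) = (4/3) × 22.56 = 30.08 mol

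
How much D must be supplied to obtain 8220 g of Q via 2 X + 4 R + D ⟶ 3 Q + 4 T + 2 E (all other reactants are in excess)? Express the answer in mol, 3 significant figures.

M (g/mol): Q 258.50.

10.6 mol

n(Q) = 8220 / 258.50 = 31.80 mol
n(D) = (1/3) × 31.80 = 10.60 mol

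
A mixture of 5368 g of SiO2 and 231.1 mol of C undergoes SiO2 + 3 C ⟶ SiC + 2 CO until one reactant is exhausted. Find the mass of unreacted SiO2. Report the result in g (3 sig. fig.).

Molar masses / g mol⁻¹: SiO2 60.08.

n(SiO2) = 5368 / 60.08 = 89.35 mol
n(C) = 231.1 mol
n/ν → SiO2: 89.35, C: 77.03; C is limiting.
SiO2 consumed = (1/3) × 231.1 = 77.03 mol
SiO2 remaining = 89.35 − 77.03 = 12.32 mol
mass = 12.32 × 60.08 = 740.2 g

740 g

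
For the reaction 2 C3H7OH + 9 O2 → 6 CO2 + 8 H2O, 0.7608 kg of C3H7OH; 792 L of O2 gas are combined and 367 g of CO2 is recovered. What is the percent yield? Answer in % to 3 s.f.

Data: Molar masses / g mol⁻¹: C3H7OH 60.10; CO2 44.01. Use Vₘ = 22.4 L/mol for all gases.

n(C3H7OH) = 0.7608×1000 / 60.10 = 12.66 mol
n(O2) = 792.0 / 22.4 = 35.36 mol
n/ν for C3H7OH = 12.66/2 = 6.330
n/ν for O2 = 35.36/9 = 3.929
Smallest n/ν is O2 → limiting reagent.
theoretical n(CO2) = (6/9) × 35.36 = 23.57 mol → 1037 g
% yield = 367 / 1037 × 100 = 35.39 %

35.4 %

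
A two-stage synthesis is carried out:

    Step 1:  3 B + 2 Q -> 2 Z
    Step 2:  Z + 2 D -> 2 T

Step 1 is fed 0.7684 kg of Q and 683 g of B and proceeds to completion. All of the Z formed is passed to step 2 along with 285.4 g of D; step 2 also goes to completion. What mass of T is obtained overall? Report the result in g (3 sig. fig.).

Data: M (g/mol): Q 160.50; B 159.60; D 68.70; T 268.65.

1120 g

Step 1:
n(Q) = 0.7684×1000 / 160.50 = 4.788 mol
n(B) = 683.0 / 159.60 = 4.279 mol
n/ν for Q = 4.788/2 = 2.394
n/ν for B = 4.279/3 = 1.426
Smallest n/ν is B → limiting reagent.
n(Z) produced = (2/3) × 4.279 = 2.853 mol
Step 2:
n(Z) available = 2.853 mol
n(D) = 285.4 / 68.70 = 4.154 mol
n/ν for Z = 2.853/1 = 2.853
n/ν for D = 4.154/2 = 2.077
Smallest n/ν is D → limiting reagent.
n(T) = (2/2) × 4.154 = 4.154 mol
mass = 4.154 × 268.65 = 1116 g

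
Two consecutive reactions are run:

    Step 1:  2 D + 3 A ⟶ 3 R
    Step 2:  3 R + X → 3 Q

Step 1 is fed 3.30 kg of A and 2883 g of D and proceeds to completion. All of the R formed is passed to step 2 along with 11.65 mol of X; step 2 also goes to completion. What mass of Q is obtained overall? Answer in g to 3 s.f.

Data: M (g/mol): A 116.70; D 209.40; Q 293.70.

6070 g

Step 1:
n(A) = 3.300×1000 / 116.70 = 28.28 mol
n(D) = 2883 / 209.40 = 13.77 mol
n/ν for A = 28.28/3 = 9.427
n/ν for D = 13.77/2 = 6.885
Smallest n/ν is D → limiting reagent.
n(R) produced = (3/2) × 13.77 = 20.66 mol
Step 2:
n(R) available = 20.66 mol
n(X) = 11.65 mol
n/ν for R = 20.66/3 = 6.887
n/ν for X = 11.65/1 = 11.65
Smallest n/ν is R → limiting reagent.
n(Q) = (3/3) × 20.66 = 20.66 mol
mass = 20.66 × 293.70 = 6068 g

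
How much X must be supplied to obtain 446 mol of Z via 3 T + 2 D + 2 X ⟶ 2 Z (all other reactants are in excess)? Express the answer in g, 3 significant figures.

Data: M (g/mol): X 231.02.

103000 g

n(Z) = 446.0 mol
n(X) = (2/2) × 446.0 = 446.0 mol
mass = 446.0 × 231.02 = 103000 g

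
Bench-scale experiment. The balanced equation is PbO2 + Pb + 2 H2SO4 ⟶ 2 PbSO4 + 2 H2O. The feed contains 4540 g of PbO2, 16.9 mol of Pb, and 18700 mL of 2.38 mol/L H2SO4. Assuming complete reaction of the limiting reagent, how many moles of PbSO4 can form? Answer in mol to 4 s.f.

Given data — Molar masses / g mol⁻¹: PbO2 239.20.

n(PbO2) = 4540 / 239.20 = 18.98 mol
n(Pb) = 16.90 mol
n(H2SO4) = 2.38 × 18700/1000 = 44.51 mol
n/ν for PbO2 = 18.98/1 = 18.98
n/ν for Pb = 16.90/1 = 16.90
n/ν for H2SO4 = 44.51/2 = 22.26
Smallest n/ν is Pb → limiting reagent.
n(PbSO4) = (2/1) × 16.90 = 33.80 mol

33.80 mol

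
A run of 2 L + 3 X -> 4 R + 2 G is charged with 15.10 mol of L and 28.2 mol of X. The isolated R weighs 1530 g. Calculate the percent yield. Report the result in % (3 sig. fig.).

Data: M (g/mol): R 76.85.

n(L) = 15.10 mol
n(X) = 28.20 mol
n/ν for L = 15.10/2 = 7.550
n/ν for X = 28.20/3 = 9.400
Smallest n/ν is L → limiting reagent.
theoretical n(R) = (4/2) × 15.10 = 30.20 mol → 2321 g
% yield = 1530 / 2321 × 100 = 65.92 %

65.9 %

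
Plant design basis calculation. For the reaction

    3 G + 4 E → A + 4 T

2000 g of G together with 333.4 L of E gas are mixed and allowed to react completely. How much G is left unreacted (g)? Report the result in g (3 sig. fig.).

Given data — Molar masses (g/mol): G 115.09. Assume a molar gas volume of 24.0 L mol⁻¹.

n(G) = 2000 / 115.09 = 17.38 mol
n(E) = 333.4 / 24.0 = 13.89 mol
n/ν → G: 5.793, E: 3.473; E is limiting.
G consumed = (3/4) × 13.89 = 10.42 mol
G remaining = 17.38 − 10.42 = 6.960 mol
mass = 6.960 × 115.09 = 801.0 g

801 g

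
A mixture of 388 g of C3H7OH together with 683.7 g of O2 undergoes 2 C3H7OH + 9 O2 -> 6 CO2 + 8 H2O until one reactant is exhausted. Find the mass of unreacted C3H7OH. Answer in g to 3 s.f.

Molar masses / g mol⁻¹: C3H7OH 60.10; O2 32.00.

n(C3H7OH) = 388.0 / 60.10 = 6.456 mol
n(O2) = 683.7 / 32.00 = 21.37 mol
n/ν for C3H7OH = 6.456/2 = 3.228
n/ν for O2 = 21.37/9 = 2.374
Smallest n/ν is O2 → limiting reagent.
C3H7OH consumed = (2/9) × 21.37 = 4.749 mol
C3H7OH remaining = 6.456 − 4.749 = 1.707 mol
mass = 1.707 × 60.10 = 102.6 g

103 g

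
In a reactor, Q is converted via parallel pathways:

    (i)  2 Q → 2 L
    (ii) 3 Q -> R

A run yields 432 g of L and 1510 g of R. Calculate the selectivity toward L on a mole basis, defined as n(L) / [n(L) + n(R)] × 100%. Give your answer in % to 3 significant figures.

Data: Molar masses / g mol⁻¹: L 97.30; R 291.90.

n(L) = 432 / 97.30 = 4.440 mol
n(R) = 1510 / 291.90 = 5.173 mol
selectivity = 4.440/(4.440+5.173) × 100 = 46.19 %

46.2 %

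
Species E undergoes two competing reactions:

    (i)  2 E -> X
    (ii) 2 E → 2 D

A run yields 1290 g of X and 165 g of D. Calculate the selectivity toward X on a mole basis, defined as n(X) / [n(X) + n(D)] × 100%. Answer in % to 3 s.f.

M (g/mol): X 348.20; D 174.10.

79.6 %

n(X) = 1290 / 348.20 = 3.705 mol
n(D) = 165 / 174.10 = 0.9477 mol
selectivity = 3.705/(3.705+0.9477) × 100 = 79.63 %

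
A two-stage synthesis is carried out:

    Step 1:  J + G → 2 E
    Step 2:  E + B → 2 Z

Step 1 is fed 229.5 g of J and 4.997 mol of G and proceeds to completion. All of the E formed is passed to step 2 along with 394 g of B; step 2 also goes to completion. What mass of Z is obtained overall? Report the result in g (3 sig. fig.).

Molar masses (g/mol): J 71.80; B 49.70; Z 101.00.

Step 1:
n(J) = 229.5 / 71.80 = 3.196 mol
n(G) = 4.997 mol
n/ν for J = 3.196/1 = 3.196
n/ν for G = 4.997/1 = 4.997
Smallest n/ν is J → limiting reagent.
n(E) produced = (2/1) × 3.196 = 6.392 mol
Step 2:
n(E) available = 6.392 mol
n(B) = 394.0 / 49.70 = 7.928 mol
n/ν for E = 6.392/1 = 6.392
n/ν for B = 7.928/1 = 7.928
Smallest n/ν is E → limiting reagent.
n(Z) = (2/1) × 6.392 = 12.78 mol
mass = 12.78 × 101.00 = 1291 g

1290 g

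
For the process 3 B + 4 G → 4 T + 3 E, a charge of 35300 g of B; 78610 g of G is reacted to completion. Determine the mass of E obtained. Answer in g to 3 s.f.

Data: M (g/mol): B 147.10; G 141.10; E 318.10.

n(B) = 35300 / 147.10 = 240.0 mol
n(G) = 78610 / 141.10 = 557.1 mol
n/ν for B = 240.0/3 = 80.00
n/ν for G = 557.1/4 = 139.3
Smallest n/ν is B → limiting reagent.
n(E) = (3/3) × 240.0 = 240.0 mol
mass = 240.0 × 318.10 = 76340 g

76300 g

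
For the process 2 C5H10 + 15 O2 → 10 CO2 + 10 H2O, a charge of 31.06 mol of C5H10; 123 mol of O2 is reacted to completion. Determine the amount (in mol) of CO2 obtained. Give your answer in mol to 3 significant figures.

n(C5H10) = 31.06 mol
n(O2) = 123.0 mol
n/ν for C5H10 = 31.06/2 = 15.53
n/ν for O2 = 123.0/15 = 8.200
Smallest n/ν is O2 → limiting reagent.
n(CO2) = (10/15) × 123.0 = 82.00 mol

82.0 mol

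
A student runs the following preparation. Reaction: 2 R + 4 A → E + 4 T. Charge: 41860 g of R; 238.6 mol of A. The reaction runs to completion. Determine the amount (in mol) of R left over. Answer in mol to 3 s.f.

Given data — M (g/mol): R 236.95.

57.4 mol

n(R) = 41860 / 236.95 = 176.7 mol
n(A) = 238.6 mol
n/ν → R: 88.35, A: 59.65; A is limiting.
R consumed = (2/4) × 238.6 = 119.3 mol
R remaining = 176.7 − 119.3 = 57.40 mol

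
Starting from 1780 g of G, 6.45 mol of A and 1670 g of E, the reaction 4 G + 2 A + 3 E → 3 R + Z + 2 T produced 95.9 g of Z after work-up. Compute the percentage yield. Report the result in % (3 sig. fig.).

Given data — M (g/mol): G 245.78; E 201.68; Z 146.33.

36.2 %

n(G) = 1780 / 245.78 = 7.242 mol
n(A) = 6.450 mol
n(E) = 1670 / 201.68 = 8.280 mol
n/ν for G = 7.242/4 = 1.811
n/ν for A = 6.450/2 = 3.225
n/ν for E = 8.280/3 = 2.760
Smallest n/ν is G → limiting reagent.
theoretical n(Z) = (1/4) × 7.242 = 1.811 mol → 265.0 g
% yield = 95.9 / 265.0 × 100 = 36.19 %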